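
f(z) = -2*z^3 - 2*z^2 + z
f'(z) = -6*z^2 - 4*z + 1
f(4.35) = -198.12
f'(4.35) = -129.94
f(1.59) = -11.51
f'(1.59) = -20.53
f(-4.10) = 100.12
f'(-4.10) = -83.46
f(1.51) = -9.94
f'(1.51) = -18.72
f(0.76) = -1.27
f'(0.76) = -5.51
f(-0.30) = -0.43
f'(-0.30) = 1.66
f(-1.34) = -0.12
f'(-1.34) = -4.41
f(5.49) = -385.73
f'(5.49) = -201.80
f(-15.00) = 6285.00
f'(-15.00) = -1289.00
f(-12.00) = 3156.00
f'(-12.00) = -815.00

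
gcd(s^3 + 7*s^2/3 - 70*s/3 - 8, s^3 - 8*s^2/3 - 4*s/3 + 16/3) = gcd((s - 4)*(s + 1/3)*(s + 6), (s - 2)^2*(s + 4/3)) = 1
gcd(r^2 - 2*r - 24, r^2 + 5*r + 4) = r + 4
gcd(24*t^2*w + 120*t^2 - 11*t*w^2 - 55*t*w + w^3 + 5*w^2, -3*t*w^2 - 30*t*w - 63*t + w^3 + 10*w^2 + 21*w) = 3*t - w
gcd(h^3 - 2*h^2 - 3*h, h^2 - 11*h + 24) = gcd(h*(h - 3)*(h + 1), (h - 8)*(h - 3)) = h - 3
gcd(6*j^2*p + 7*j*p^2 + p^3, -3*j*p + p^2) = p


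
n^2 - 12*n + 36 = (n - 6)^2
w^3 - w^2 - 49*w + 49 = (w - 7)*(w - 1)*(w + 7)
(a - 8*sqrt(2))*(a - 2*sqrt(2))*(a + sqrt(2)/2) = a^3 - 19*sqrt(2)*a^2/2 + 22*a + 16*sqrt(2)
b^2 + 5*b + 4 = (b + 1)*(b + 4)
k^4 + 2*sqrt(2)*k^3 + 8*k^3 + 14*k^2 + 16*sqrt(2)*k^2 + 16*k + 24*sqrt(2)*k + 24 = (k + 2)*(k + 6)*(k + sqrt(2))^2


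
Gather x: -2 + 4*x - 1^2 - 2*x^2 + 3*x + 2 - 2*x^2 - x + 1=-4*x^2 + 6*x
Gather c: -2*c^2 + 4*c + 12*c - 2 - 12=-2*c^2 + 16*c - 14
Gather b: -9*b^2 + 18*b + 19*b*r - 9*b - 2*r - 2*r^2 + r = -9*b^2 + b*(19*r + 9) - 2*r^2 - r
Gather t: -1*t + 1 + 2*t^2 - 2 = 2*t^2 - t - 1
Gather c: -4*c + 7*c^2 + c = 7*c^2 - 3*c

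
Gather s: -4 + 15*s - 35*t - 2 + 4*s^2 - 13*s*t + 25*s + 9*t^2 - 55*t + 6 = 4*s^2 + s*(40 - 13*t) + 9*t^2 - 90*t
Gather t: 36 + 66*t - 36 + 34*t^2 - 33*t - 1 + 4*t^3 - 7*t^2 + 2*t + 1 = 4*t^3 + 27*t^2 + 35*t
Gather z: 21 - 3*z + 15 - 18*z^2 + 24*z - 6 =-18*z^2 + 21*z + 30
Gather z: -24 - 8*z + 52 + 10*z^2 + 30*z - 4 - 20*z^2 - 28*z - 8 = -10*z^2 - 6*z + 16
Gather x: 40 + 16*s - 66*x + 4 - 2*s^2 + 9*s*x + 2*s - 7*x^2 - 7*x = -2*s^2 + 18*s - 7*x^2 + x*(9*s - 73) + 44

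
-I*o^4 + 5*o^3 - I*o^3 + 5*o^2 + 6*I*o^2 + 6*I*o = o*(o + 2*I)*(o + 3*I)*(-I*o - I)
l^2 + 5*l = l*(l + 5)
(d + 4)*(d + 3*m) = d^2 + 3*d*m + 4*d + 12*m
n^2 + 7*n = n*(n + 7)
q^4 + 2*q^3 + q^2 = q^2*(q + 1)^2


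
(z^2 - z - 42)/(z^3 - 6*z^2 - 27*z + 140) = (z + 6)/(z^2 + z - 20)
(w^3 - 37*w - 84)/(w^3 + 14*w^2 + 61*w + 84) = (w - 7)/(w + 7)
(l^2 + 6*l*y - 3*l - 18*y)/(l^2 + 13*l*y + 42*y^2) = (l - 3)/(l + 7*y)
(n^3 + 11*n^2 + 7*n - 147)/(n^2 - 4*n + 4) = (n^3 + 11*n^2 + 7*n - 147)/(n^2 - 4*n + 4)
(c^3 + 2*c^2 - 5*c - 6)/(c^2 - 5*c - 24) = (c^2 - c - 2)/(c - 8)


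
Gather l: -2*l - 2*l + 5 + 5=10 - 4*l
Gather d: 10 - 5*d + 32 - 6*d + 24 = 66 - 11*d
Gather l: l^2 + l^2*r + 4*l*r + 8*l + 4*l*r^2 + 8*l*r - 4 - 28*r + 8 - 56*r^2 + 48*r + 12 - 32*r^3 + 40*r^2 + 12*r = l^2*(r + 1) + l*(4*r^2 + 12*r + 8) - 32*r^3 - 16*r^2 + 32*r + 16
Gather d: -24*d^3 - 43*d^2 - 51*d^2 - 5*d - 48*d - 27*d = -24*d^3 - 94*d^2 - 80*d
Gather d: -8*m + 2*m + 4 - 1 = 3 - 6*m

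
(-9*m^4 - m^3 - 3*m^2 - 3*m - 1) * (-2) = 18*m^4 + 2*m^3 + 6*m^2 + 6*m + 2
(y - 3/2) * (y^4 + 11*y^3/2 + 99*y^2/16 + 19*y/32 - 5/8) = y^5 + 4*y^4 - 33*y^3/16 - 139*y^2/16 - 97*y/64 + 15/16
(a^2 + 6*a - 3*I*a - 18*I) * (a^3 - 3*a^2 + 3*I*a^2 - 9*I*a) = a^5 + 3*a^4 - 9*a^3 + 27*a^2 - 162*a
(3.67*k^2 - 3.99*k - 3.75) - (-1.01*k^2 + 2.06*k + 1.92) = 4.68*k^2 - 6.05*k - 5.67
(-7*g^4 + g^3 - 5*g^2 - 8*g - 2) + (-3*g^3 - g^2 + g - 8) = -7*g^4 - 2*g^3 - 6*g^2 - 7*g - 10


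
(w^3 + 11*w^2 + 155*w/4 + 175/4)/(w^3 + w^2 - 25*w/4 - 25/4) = (2*w^2 + 17*w + 35)/(2*w^2 - 3*w - 5)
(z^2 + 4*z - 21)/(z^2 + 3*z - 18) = (z + 7)/(z + 6)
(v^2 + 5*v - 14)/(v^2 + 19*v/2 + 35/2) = 2*(v - 2)/(2*v + 5)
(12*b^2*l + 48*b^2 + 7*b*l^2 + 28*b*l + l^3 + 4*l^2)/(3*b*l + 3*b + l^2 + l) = (4*b*l + 16*b + l^2 + 4*l)/(l + 1)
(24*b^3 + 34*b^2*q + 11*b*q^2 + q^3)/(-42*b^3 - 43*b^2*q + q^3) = (4*b + q)/(-7*b + q)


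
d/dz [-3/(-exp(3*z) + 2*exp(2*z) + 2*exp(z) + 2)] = (-9*exp(2*z) + 12*exp(z) + 6)*exp(z)/(-exp(3*z) + 2*exp(2*z) + 2*exp(z) + 2)^2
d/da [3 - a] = -1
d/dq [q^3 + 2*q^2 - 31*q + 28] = 3*q^2 + 4*q - 31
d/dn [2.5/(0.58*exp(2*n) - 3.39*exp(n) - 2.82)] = (8.475 - 2.9*exp(n))*exp(n)/(-0.58*exp(2*n) + 3.39*exp(n) + 2.82)^2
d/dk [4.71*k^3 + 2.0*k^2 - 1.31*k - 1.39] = 14.13*k^2 + 4.0*k - 1.31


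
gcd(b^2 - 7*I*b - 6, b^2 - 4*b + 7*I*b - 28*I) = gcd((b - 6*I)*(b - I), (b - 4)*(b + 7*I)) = 1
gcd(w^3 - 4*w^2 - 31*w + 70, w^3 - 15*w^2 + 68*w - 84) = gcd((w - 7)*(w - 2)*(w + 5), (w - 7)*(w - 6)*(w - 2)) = w^2 - 9*w + 14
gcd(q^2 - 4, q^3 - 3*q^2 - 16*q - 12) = q + 2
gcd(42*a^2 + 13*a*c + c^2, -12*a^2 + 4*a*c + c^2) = 6*a + c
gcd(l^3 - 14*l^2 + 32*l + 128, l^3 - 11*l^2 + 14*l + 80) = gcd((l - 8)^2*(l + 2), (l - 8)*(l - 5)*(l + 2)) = l^2 - 6*l - 16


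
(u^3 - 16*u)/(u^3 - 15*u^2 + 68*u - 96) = u*(u + 4)/(u^2 - 11*u + 24)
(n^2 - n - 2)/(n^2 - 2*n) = (n + 1)/n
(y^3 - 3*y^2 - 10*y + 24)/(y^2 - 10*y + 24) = (y^2 + y - 6)/(y - 6)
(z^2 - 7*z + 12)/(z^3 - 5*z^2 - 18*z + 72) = (z - 4)/(z^2 - 2*z - 24)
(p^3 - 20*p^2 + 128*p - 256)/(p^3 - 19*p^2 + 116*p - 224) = (p - 8)/(p - 7)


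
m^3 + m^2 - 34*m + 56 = (m - 4)*(m - 2)*(m + 7)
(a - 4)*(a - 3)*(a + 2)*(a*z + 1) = a^4*z - 5*a^3*z + a^3 - 2*a^2*z - 5*a^2 + 24*a*z - 2*a + 24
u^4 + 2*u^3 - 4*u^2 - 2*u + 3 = (u - 1)^2*(u + 1)*(u + 3)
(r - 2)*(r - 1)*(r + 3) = r^3 - 7*r + 6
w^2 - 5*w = w*(w - 5)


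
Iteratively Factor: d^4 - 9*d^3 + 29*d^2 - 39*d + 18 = (d - 2)*(d^3 - 7*d^2 + 15*d - 9) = (d - 3)*(d - 2)*(d^2 - 4*d + 3) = (d - 3)*(d - 2)*(d - 1)*(d - 3)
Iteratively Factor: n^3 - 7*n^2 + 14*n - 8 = (n - 2)*(n^2 - 5*n + 4) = (n - 2)*(n - 1)*(n - 4)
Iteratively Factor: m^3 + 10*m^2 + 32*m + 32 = (m + 2)*(m^2 + 8*m + 16) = (m + 2)*(m + 4)*(m + 4)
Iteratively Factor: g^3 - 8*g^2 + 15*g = (g - 3)*(g^2 - 5*g) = g*(g - 3)*(g - 5)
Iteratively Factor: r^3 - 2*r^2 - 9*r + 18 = (r - 3)*(r^2 + r - 6) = (r - 3)*(r + 3)*(r - 2)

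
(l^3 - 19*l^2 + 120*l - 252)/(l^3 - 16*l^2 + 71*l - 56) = (l^2 - 12*l + 36)/(l^2 - 9*l + 8)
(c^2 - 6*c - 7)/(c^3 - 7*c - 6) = (c - 7)/(c^2 - c - 6)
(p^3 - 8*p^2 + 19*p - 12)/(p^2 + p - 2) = (p^2 - 7*p + 12)/(p + 2)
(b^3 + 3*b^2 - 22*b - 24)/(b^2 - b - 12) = (b^2 + 7*b + 6)/(b + 3)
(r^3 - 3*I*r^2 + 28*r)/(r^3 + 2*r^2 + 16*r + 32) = r*(r - 7*I)/(r^2 + 2*r*(1 - 2*I) - 8*I)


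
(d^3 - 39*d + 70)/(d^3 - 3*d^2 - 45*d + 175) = (d - 2)/(d - 5)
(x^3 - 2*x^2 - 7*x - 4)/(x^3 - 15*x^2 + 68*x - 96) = (x^2 + 2*x + 1)/(x^2 - 11*x + 24)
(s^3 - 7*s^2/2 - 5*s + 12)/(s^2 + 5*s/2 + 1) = (2*s^2 - 11*s + 12)/(2*s + 1)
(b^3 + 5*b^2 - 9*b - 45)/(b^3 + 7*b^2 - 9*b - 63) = (b + 5)/(b + 7)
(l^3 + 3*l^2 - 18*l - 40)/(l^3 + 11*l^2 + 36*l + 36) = (l^2 + l - 20)/(l^2 + 9*l + 18)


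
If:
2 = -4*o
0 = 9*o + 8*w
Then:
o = -1/2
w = 9/16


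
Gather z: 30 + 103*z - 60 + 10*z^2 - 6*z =10*z^2 + 97*z - 30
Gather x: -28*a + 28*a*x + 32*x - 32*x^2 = -28*a - 32*x^2 + x*(28*a + 32)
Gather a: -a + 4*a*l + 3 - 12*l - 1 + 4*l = a*(4*l - 1) - 8*l + 2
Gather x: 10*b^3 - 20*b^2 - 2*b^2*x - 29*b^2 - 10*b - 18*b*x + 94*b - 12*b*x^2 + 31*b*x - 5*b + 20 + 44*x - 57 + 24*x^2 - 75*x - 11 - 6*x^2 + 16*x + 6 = 10*b^3 - 49*b^2 + 79*b + x^2*(18 - 12*b) + x*(-2*b^2 + 13*b - 15) - 42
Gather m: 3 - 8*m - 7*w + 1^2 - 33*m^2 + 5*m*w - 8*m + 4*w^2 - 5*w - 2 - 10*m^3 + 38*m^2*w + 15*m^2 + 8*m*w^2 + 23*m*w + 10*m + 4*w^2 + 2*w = -10*m^3 + m^2*(38*w - 18) + m*(8*w^2 + 28*w - 6) + 8*w^2 - 10*w + 2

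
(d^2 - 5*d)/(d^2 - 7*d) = (d - 5)/(d - 7)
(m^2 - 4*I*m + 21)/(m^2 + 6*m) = (m^2 - 4*I*m + 21)/(m*(m + 6))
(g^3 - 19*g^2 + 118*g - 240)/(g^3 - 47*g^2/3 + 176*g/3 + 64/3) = 3*(g^2 - 11*g + 30)/(3*g^2 - 23*g - 8)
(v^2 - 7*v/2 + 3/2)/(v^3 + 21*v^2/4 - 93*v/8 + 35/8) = 4*(v - 3)/(4*v^2 + 23*v - 35)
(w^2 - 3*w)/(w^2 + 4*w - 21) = w/(w + 7)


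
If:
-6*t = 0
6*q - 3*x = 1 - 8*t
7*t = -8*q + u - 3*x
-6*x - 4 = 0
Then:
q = -1/6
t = 0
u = -10/3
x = -2/3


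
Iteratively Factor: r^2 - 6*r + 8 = (r - 2)*(r - 4)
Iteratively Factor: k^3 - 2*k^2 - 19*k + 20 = (k - 1)*(k^2 - k - 20) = (k - 5)*(k - 1)*(k + 4)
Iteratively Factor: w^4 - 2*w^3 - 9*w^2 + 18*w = (w - 3)*(w^3 + w^2 - 6*w) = (w - 3)*(w - 2)*(w^2 + 3*w) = (w - 3)*(w - 2)*(w + 3)*(w)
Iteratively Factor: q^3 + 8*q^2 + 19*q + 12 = (q + 4)*(q^2 + 4*q + 3) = (q + 3)*(q + 4)*(q + 1)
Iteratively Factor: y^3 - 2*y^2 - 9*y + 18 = (y - 2)*(y^2 - 9) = (y - 3)*(y - 2)*(y + 3)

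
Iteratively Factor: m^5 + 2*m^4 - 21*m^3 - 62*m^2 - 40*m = (m)*(m^4 + 2*m^3 - 21*m^2 - 62*m - 40) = m*(m + 2)*(m^3 - 21*m - 20) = m*(m - 5)*(m + 2)*(m^2 + 5*m + 4) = m*(m - 5)*(m + 2)*(m + 4)*(m + 1)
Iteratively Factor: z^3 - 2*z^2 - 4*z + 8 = (z - 2)*(z^2 - 4) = (z - 2)^2*(z + 2)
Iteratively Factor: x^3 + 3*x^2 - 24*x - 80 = (x + 4)*(x^2 - x - 20) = (x - 5)*(x + 4)*(x + 4)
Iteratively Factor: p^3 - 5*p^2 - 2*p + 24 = (p + 2)*(p^2 - 7*p + 12) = (p - 4)*(p + 2)*(p - 3)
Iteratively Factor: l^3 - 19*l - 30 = (l - 5)*(l^2 + 5*l + 6) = (l - 5)*(l + 2)*(l + 3)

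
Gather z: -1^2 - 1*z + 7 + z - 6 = 0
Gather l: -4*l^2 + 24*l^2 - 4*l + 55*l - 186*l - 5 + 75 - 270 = 20*l^2 - 135*l - 200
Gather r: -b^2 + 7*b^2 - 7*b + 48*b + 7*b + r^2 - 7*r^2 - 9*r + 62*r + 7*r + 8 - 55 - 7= 6*b^2 + 48*b - 6*r^2 + 60*r - 54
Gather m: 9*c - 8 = 9*c - 8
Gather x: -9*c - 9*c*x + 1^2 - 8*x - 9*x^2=-9*c - 9*x^2 + x*(-9*c - 8) + 1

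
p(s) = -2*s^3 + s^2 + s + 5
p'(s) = -6*s^2 + 2*s + 1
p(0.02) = 5.02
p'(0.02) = 1.04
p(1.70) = -0.24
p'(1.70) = -12.94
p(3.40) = -58.65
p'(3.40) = -61.56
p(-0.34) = 4.85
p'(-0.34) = -0.37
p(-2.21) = 29.26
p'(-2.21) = -32.72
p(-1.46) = 11.90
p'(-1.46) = -14.71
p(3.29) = -52.11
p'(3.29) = -57.36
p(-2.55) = 42.12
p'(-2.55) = -43.12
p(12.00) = -3295.00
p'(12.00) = -839.00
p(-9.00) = 1535.00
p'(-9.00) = -503.00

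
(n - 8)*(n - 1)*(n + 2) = n^3 - 7*n^2 - 10*n + 16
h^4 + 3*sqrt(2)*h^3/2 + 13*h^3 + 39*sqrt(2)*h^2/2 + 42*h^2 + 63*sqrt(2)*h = h*(h + 6)*(h + 7)*(h + 3*sqrt(2)/2)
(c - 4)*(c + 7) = c^2 + 3*c - 28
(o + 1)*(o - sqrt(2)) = o^2 - sqrt(2)*o + o - sqrt(2)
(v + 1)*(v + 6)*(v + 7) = v^3 + 14*v^2 + 55*v + 42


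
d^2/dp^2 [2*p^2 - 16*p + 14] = 4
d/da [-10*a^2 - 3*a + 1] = -20*a - 3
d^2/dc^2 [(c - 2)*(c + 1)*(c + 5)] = 6*c + 8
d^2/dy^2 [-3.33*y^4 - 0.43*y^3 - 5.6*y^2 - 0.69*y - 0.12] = -39.96*y^2 - 2.58*y - 11.2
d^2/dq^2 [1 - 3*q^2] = -6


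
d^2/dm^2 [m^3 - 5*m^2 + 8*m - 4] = 6*m - 10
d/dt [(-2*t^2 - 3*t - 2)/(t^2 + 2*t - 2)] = (-t^2 + 12*t + 10)/(t^4 + 4*t^3 - 8*t + 4)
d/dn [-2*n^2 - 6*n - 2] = -4*n - 6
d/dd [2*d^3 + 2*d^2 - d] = 6*d^2 + 4*d - 1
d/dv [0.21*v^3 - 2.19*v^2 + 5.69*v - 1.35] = 0.63*v^2 - 4.38*v + 5.69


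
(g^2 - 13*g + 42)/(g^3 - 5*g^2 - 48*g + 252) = (g - 7)/(g^2 + g - 42)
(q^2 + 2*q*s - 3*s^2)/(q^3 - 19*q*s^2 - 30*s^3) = (q - s)/(q^2 - 3*q*s - 10*s^2)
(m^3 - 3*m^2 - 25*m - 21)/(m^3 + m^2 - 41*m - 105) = (m + 1)/(m + 5)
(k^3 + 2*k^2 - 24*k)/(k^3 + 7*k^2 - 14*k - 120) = k/(k + 5)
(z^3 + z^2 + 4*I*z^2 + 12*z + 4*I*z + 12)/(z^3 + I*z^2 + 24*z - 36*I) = (z + 1)/(z - 3*I)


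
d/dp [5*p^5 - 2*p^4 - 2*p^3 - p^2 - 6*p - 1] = 25*p^4 - 8*p^3 - 6*p^2 - 2*p - 6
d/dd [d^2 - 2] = 2*d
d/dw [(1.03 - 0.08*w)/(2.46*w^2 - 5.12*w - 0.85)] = (0.1968*w^2 - 5.0676*w + 5.3416)/(6.0516*w^4 - 25.1904*w^3 + 22.0324*w^2 + 8.704*w + 0.7225)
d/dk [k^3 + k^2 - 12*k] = 3*k^2 + 2*k - 12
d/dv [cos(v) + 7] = -sin(v)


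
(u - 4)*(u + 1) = u^2 - 3*u - 4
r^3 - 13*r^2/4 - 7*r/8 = r*(r - 7/2)*(r + 1/4)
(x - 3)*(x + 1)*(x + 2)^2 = x^4 + 2*x^3 - 7*x^2 - 20*x - 12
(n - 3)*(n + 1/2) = n^2 - 5*n/2 - 3/2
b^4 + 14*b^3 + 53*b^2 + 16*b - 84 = (b - 1)*(b + 2)*(b + 6)*(b + 7)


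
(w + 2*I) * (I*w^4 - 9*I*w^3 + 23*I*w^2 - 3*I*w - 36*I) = I*w^5 - 2*w^4 - 9*I*w^4 + 18*w^3 + 23*I*w^3 - 46*w^2 - 3*I*w^2 + 6*w - 36*I*w + 72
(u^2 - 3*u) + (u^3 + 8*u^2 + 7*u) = u^3 + 9*u^2 + 4*u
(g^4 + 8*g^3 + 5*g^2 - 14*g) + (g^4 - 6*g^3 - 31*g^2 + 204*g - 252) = 2*g^4 + 2*g^3 - 26*g^2 + 190*g - 252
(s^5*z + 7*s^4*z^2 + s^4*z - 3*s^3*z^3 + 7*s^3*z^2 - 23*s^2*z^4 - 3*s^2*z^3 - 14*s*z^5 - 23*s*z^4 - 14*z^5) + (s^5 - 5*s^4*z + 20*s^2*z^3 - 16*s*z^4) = s^5*z + s^5 + 7*s^4*z^2 - 4*s^4*z - 3*s^3*z^3 + 7*s^3*z^2 - 23*s^2*z^4 + 17*s^2*z^3 - 14*s*z^5 - 39*s*z^4 - 14*z^5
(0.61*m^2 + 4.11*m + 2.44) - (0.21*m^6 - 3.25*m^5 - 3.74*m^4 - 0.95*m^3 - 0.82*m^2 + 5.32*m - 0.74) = -0.21*m^6 + 3.25*m^5 + 3.74*m^4 + 0.95*m^3 + 1.43*m^2 - 1.21*m + 3.18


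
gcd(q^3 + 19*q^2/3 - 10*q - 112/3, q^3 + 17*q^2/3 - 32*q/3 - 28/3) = q + 7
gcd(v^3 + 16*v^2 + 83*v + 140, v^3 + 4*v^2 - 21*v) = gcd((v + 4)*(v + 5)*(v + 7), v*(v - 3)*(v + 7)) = v + 7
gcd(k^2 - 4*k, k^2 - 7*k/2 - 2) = k - 4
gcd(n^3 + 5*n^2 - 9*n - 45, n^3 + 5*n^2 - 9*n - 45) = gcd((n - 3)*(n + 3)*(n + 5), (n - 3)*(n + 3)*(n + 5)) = n^3 + 5*n^2 - 9*n - 45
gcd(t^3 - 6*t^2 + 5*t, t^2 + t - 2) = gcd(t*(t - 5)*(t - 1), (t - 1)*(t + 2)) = t - 1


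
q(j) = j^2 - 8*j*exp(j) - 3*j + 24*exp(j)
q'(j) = -8*j*exp(j) + 2*j + 16*exp(j) - 3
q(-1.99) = 15.39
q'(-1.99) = -2.62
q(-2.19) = 16.01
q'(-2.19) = -3.63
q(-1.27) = 15.02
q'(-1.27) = 1.81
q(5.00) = -2364.61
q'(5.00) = -3554.92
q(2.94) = 8.90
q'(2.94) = -139.37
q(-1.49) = 14.79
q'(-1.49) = 0.31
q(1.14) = 44.41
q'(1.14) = 20.79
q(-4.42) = 33.51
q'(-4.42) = -11.22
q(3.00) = 0.00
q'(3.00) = -157.68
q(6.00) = -9664.29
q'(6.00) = -12900.72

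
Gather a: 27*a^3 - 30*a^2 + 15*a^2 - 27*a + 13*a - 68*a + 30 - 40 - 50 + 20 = 27*a^3 - 15*a^2 - 82*a - 40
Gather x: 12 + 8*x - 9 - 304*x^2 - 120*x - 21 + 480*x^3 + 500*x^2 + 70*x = 480*x^3 + 196*x^2 - 42*x - 18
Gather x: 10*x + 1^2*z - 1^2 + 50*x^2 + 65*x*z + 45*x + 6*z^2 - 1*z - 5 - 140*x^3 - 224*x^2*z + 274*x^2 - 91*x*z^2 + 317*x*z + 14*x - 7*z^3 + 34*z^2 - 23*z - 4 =-140*x^3 + x^2*(324 - 224*z) + x*(-91*z^2 + 382*z + 69) - 7*z^3 + 40*z^2 - 23*z - 10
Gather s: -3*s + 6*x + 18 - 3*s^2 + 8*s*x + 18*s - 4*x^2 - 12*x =-3*s^2 + s*(8*x + 15) - 4*x^2 - 6*x + 18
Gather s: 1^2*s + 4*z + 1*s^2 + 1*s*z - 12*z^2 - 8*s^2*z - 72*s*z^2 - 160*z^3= s^2*(1 - 8*z) + s*(-72*z^2 + z + 1) - 160*z^3 - 12*z^2 + 4*z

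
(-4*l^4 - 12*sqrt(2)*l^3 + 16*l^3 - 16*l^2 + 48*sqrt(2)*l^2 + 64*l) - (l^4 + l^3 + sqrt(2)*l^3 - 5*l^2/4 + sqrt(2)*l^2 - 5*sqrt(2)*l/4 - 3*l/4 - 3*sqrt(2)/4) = -5*l^4 - 13*sqrt(2)*l^3 + 15*l^3 - 59*l^2/4 + 47*sqrt(2)*l^2 + 5*sqrt(2)*l/4 + 259*l/4 + 3*sqrt(2)/4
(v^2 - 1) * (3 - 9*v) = -9*v^3 + 3*v^2 + 9*v - 3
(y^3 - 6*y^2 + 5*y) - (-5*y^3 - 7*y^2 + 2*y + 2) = 6*y^3 + y^2 + 3*y - 2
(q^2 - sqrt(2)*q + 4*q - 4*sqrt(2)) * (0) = 0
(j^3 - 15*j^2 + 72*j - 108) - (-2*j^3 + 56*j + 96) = 3*j^3 - 15*j^2 + 16*j - 204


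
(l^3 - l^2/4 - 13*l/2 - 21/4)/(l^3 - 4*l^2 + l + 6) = (l + 7/4)/(l - 2)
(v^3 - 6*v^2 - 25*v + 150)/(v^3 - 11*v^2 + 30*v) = (v + 5)/v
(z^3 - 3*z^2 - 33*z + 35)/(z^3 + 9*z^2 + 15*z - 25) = (z - 7)/(z + 5)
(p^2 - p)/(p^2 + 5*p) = (p - 1)/(p + 5)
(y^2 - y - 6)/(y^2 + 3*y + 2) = (y - 3)/(y + 1)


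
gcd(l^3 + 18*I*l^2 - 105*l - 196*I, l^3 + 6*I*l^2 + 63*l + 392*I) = l^2 + 14*I*l - 49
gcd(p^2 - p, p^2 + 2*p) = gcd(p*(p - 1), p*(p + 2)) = p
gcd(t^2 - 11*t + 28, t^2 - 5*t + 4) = t - 4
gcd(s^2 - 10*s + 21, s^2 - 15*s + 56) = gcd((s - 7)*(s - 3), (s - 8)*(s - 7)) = s - 7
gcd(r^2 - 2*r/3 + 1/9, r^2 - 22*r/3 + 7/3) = r - 1/3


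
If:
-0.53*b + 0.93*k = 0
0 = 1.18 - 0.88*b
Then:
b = 1.34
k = 0.76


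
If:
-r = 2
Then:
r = -2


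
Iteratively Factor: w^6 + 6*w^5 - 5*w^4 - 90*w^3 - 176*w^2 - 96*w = (w)*(w^5 + 6*w^4 - 5*w^3 - 90*w^2 - 176*w - 96) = w*(w - 4)*(w^4 + 10*w^3 + 35*w^2 + 50*w + 24) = w*(w - 4)*(w + 1)*(w^3 + 9*w^2 + 26*w + 24) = w*(w - 4)*(w + 1)*(w + 2)*(w^2 + 7*w + 12) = w*(w - 4)*(w + 1)*(w + 2)*(w + 4)*(w + 3)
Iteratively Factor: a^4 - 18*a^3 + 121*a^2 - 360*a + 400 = (a - 4)*(a^3 - 14*a^2 + 65*a - 100) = (a - 5)*(a - 4)*(a^2 - 9*a + 20) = (a - 5)^2*(a - 4)*(a - 4)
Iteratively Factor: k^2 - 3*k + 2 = (k - 2)*(k - 1)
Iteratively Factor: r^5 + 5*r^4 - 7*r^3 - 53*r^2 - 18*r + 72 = (r - 1)*(r^4 + 6*r^3 - r^2 - 54*r - 72) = (r - 1)*(r + 3)*(r^3 + 3*r^2 - 10*r - 24) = (r - 3)*(r - 1)*(r + 3)*(r^2 + 6*r + 8) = (r - 3)*(r - 1)*(r + 3)*(r + 4)*(r + 2)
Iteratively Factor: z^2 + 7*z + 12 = (z + 3)*(z + 4)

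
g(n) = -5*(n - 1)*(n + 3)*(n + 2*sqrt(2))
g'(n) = -5*(n - 1)*(n + 3) - 5*(n - 1)*(n + 2*sqrt(2)) - 5*(n + 3)*(n + 2*sqrt(2)) = -15*n^2 - 20*sqrt(2)*n - 20*n - 20*sqrt(2) + 15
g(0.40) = 32.93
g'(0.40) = -35.00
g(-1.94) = 13.84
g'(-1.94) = 23.93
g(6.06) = -2037.39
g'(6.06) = -856.74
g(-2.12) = 9.73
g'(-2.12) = 21.66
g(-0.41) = 44.16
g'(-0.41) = 3.99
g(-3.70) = 14.34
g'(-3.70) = -39.98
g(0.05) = 41.70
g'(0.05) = -15.74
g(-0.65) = 42.23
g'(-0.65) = 11.76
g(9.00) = -5677.65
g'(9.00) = -1662.84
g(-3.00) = 0.00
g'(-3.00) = -3.43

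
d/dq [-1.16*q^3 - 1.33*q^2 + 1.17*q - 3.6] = -3.48*q^2 - 2.66*q + 1.17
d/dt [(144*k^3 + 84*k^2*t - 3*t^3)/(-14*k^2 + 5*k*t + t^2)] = 3*(-632*k^4 - 96*k^3*t + 14*k^2*t^2 - 10*k*t^3 - t^4)/(196*k^4 - 140*k^3*t - 3*k^2*t^2 + 10*k*t^3 + t^4)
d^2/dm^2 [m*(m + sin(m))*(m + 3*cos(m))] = -m^2*sin(m) - 3*m^2*cos(m) - 12*m*sin(m) - 6*m*sin(2*m) + 4*m*cos(m) + 6*m + 2*sin(m) + 6*cos(m) + 6*cos(2*m)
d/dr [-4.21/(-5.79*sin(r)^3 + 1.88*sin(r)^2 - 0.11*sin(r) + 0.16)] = (-73.1277*sin(r)^2 + 15.8296*sin(r) - 0.4631)*cos(r)/(5.79*sin(r)^3 - 1.88*sin(r)^2 + 0.11*sin(r) - 0.16)^2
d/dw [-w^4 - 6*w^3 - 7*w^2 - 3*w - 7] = -4*w^3 - 18*w^2 - 14*w - 3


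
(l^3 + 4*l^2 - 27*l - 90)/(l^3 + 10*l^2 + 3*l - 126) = (l^2 - 2*l - 15)/(l^2 + 4*l - 21)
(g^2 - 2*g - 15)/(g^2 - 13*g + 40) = (g + 3)/(g - 8)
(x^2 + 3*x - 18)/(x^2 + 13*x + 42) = (x - 3)/(x + 7)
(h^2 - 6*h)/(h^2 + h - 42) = h/(h + 7)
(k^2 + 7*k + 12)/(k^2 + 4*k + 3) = (k + 4)/(k + 1)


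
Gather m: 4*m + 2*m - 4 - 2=6*m - 6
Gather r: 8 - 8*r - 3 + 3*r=5 - 5*r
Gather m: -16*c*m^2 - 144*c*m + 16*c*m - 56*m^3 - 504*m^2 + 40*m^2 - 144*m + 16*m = -56*m^3 + m^2*(-16*c - 464) + m*(-128*c - 128)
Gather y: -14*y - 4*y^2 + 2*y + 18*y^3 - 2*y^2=18*y^3 - 6*y^2 - 12*y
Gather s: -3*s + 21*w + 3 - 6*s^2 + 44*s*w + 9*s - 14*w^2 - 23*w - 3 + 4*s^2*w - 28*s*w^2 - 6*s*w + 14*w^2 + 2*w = s^2*(4*w - 6) + s*(-28*w^2 + 38*w + 6)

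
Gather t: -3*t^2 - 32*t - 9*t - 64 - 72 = -3*t^2 - 41*t - 136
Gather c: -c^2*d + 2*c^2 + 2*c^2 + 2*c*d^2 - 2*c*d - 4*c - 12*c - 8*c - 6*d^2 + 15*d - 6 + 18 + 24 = c^2*(4 - d) + c*(2*d^2 - 2*d - 24) - 6*d^2 + 15*d + 36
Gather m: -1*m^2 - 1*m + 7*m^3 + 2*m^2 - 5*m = 7*m^3 + m^2 - 6*m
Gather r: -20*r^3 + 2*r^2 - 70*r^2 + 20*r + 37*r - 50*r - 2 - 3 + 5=-20*r^3 - 68*r^2 + 7*r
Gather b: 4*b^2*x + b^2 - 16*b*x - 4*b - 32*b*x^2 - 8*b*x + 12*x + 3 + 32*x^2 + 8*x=b^2*(4*x + 1) + b*(-32*x^2 - 24*x - 4) + 32*x^2 + 20*x + 3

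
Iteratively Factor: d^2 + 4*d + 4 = (d + 2)*(d + 2)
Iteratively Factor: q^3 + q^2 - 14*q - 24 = (q + 3)*(q^2 - 2*q - 8) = (q + 2)*(q + 3)*(q - 4)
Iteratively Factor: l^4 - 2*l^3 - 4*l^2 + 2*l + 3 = (l + 1)*(l^3 - 3*l^2 - l + 3) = (l - 3)*(l + 1)*(l^2 - 1) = (l - 3)*(l - 1)*(l + 1)*(l + 1)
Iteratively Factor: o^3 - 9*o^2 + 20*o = (o - 4)*(o^2 - 5*o) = (o - 5)*(o - 4)*(o)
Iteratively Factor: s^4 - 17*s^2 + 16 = (s - 4)*(s^3 + 4*s^2 - s - 4) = (s - 4)*(s - 1)*(s^2 + 5*s + 4) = (s - 4)*(s - 1)*(s + 1)*(s + 4)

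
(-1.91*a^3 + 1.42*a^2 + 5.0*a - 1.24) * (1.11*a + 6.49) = -2.1201*a^4 - 10.8197*a^3 + 14.7658*a^2 + 31.0736*a - 8.0476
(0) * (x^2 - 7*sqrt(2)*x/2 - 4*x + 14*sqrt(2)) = 0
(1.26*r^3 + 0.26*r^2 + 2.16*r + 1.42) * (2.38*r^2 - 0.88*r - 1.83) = 2.9988*r^5 - 0.49*r^4 + 2.6062*r^3 + 1.003*r^2 - 5.2024*r - 2.5986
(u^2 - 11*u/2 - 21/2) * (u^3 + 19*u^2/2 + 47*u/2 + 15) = u^5 + 4*u^4 - 157*u^3/4 - 214*u^2 - 1317*u/4 - 315/2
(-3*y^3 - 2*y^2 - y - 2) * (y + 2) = -3*y^4 - 8*y^3 - 5*y^2 - 4*y - 4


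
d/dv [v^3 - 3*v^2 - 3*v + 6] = 3*v^2 - 6*v - 3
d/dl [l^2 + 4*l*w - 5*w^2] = 2*l + 4*w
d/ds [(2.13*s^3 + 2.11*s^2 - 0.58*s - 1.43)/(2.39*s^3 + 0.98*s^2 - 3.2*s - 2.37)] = (1.77635683940025e-15*s^5 - 2.9555*s^4 - 10.8596*s^3 - 11.0748*s^2 - 7.1986*s - 3.2014)/(5.7121*s^6 + 4.6844*s^5 - 14.3356*s^4 - 17.6006*s^3 + 5.5948*s^2 + 15.168*s + 5.6169)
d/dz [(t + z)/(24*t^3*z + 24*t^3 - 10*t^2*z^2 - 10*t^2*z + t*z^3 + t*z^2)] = (24*t^2*z + 24*t^2 - 10*t*z^2 - 10*t*z + z^3 + z^2 - (t + z)*(24*t^2 - 20*t*z - 10*t + 3*z^2 + 2*z))/(t*(24*t^2*z + 24*t^2 - 10*t*z^2 - 10*t*z + z^3 + z^2)^2)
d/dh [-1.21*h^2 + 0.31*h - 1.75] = 0.31 - 2.42*h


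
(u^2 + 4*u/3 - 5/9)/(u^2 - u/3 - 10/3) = (u - 1/3)/(u - 2)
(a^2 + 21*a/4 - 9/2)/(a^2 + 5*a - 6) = (a - 3/4)/(a - 1)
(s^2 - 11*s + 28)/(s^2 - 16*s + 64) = (s^2 - 11*s + 28)/(s^2 - 16*s + 64)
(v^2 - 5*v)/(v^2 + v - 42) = v*(v - 5)/(v^2 + v - 42)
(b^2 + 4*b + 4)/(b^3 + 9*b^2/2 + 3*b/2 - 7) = 2*(b + 2)/(2*b^2 + 5*b - 7)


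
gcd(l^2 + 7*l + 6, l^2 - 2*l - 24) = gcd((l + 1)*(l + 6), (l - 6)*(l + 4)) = 1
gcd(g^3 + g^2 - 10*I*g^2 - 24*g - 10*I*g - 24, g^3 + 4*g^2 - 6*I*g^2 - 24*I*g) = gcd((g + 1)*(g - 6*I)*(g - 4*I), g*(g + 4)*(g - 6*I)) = g - 6*I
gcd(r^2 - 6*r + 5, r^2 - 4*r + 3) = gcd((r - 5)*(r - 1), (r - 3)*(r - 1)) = r - 1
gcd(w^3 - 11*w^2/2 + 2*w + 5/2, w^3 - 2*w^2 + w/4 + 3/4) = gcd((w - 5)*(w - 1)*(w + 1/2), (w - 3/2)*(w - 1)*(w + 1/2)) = w^2 - w/2 - 1/2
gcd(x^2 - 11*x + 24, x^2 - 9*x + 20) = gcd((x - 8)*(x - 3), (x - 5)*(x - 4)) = 1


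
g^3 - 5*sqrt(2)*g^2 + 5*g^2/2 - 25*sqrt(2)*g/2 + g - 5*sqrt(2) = (g + 1/2)*(g + 2)*(g - 5*sqrt(2))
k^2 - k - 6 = (k - 3)*(k + 2)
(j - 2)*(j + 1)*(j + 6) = j^3 + 5*j^2 - 8*j - 12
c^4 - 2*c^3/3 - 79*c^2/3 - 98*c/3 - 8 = (c - 6)*(c + 1/3)*(c + 1)*(c + 4)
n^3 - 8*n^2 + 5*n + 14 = (n - 7)*(n - 2)*(n + 1)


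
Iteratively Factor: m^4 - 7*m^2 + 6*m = (m - 1)*(m^3 + m^2 - 6*m) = (m - 1)*(m + 3)*(m^2 - 2*m) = (m - 2)*(m - 1)*(m + 3)*(m)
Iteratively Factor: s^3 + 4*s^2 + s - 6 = (s + 2)*(s^2 + 2*s - 3) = (s + 2)*(s + 3)*(s - 1)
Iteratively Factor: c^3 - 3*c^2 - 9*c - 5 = (c + 1)*(c^2 - 4*c - 5) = (c - 5)*(c + 1)*(c + 1)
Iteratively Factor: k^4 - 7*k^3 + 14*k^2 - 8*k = (k - 1)*(k^3 - 6*k^2 + 8*k) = k*(k - 1)*(k^2 - 6*k + 8) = k*(k - 2)*(k - 1)*(k - 4)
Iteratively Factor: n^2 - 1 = (n + 1)*(n - 1)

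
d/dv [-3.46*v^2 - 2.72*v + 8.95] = -6.92*v - 2.72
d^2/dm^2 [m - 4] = 0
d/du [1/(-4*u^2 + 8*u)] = (u - 1)/(2*u^2*(u - 2)^2)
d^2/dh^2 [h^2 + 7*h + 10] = 2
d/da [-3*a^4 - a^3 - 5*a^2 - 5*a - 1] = -12*a^3 - 3*a^2 - 10*a - 5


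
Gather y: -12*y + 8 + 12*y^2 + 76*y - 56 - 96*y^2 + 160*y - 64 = -84*y^2 + 224*y - 112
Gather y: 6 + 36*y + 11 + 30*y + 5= 66*y + 22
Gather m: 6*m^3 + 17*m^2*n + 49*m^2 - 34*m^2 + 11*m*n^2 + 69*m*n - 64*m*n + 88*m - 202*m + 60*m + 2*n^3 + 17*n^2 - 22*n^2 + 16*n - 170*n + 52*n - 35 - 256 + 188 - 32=6*m^3 + m^2*(17*n + 15) + m*(11*n^2 + 5*n - 54) + 2*n^3 - 5*n^2 - 102*n - 135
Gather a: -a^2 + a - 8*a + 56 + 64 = -a^2 - 7*a + 120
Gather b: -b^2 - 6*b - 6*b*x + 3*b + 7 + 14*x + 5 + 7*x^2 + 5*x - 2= -b^2 + b*(-6*x - 3) + 7*x^2 + 19*x + 10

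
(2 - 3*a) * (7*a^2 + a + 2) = -21*a^3 + 11*a^2 - 4*a + 4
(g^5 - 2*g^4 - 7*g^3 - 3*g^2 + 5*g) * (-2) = -2*g^5 + 4*g^4 + 14*g^3 + 6*g^2 - 10*g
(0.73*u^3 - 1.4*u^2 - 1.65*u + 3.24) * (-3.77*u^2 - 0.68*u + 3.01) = -2.7521*u^5 + 4.7816*u^4 + 9.3698*u^3 - 15.3068*u^2 - 7.1697*u + 9.7524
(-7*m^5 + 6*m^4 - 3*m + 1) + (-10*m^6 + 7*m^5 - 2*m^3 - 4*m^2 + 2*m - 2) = -10*m^6 + 6*m^4 - 2*m^3 - 4*m^2 - m - 1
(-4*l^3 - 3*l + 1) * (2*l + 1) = -8*l^4 - 4*l^3 - 6*l^2 - l + 1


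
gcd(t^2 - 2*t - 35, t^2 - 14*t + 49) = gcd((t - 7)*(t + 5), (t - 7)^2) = t - 7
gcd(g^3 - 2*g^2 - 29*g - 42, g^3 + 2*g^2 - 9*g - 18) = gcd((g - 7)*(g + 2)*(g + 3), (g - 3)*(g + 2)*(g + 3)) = g^2 + 5*g + 6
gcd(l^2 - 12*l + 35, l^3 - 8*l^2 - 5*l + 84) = l - 7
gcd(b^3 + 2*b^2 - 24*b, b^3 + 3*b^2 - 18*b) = b^2 + 6*b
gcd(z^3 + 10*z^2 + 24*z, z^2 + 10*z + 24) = z^2 + 10*z + 24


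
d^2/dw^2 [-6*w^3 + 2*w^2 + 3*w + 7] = 4 - 36*w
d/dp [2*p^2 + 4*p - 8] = 4*p + 4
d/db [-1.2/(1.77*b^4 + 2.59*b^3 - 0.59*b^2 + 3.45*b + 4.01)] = (8.496*b^3 + 9.324*b^2 - 1.416*b + 4.14)/(1.77*b^4 + 2.59*b^3 - 0.59*b^2 + 3.45*b + 4.01)^2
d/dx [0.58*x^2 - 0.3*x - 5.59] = 1.16*x - 0.3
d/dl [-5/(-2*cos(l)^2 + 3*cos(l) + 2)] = 5*(4*cos(l) - 3)*sin(l)/(2*sin(l)^2 + 3*cos(l))^2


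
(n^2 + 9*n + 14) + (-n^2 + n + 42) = 10*n + 56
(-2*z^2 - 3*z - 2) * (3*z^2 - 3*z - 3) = -6*z^4 - 3*z^3 + 9*z^2 + 15*z + 6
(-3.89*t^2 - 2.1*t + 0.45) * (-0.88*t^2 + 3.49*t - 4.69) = 3.4232*t^4 - 11.7281*t^3 + 10.5191*t^2 + 11.4195*t - 2.1105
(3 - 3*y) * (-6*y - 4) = 18*y^2 - 6*y - 12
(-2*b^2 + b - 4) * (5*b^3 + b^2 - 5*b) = -10*b^5 + 3*b^4 - 9*b^3 - 9*b^2 + 20*b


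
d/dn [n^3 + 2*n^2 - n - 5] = 3*n^2 + 4*n - 1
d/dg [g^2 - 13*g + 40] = 2*g - 13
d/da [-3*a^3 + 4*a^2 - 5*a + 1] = -9*a^2 + 8*a - 5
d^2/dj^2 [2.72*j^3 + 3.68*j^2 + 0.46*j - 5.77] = 16.32*j + 7.36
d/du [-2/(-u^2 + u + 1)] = 2*(1 - 2*u)/(-u^2 + u + 1)^2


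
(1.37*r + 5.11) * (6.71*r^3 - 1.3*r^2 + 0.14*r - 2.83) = 9.1927*r^4 + 32.5071*r^3 - 6.4512*r^2 - 3.1617*r - 14.4613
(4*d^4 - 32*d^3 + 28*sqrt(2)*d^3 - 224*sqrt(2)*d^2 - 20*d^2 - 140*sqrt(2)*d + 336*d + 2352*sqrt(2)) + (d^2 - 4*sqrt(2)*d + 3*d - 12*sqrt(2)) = 4*d^4 - 32*d^3 + 28*sqrt(2)*d^3 - 224*sqrt(2)*d^2 - 19*d^2 - 144*sqrt(2)*d + 339*d + 2340*sqrt(2)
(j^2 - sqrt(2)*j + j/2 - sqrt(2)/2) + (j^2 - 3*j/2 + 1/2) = 2*j^2 - sqrt(2)*j - j - sqrt(2)/2 + 1/2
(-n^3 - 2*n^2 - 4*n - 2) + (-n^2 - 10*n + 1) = -n^3 - 3*n^2 - 14*n - 1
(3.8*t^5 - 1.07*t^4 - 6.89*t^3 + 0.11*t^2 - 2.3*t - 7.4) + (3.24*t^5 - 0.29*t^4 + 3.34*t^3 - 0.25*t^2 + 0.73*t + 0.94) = 7.04*t^5 - 1.36*t^4 - 3.55*t^3 - 0.14*t^2 - 1.57*t - 6.46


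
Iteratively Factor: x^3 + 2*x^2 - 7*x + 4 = (x - 1)*(x^2 + 3*x - 4) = (x - 1)*(x + 4)*(x - 1)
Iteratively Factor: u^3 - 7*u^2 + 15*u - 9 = (u - 3)*(u^2 - 4*u + 3) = (u - 3)*(u - 1)*(u - 3)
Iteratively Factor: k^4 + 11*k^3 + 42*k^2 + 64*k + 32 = (k + 1)*(k^3 + 10*k^2 + 32*k + 32) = (k + 1)*(k + 2)*(k^2 + 8*k + 16) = (k + 1)*(k + 2)*(k + 4)*(k + 4)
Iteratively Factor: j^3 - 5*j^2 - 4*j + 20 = (j + 2)*(j^2 - 7*j + 10) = (j - 5)*(j + 2)*(j - 2)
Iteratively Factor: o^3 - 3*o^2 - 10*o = (o - 5)*(o^2 + 2*o) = o*(o - 5)*(o + 2)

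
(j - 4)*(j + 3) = j^2 - j - 12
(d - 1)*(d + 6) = d^2 + 5*d - 6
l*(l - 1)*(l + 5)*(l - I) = l^4 + 4*l^3 - I*l^3 - 5*l^2 - 4*I*l^2 + 5*I*l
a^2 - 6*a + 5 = (a - 5)*(a - 1)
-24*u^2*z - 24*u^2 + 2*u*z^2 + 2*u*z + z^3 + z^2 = (-4*u + z)*(6*u + z)*(z + 1)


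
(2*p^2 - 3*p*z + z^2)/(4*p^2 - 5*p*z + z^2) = (-2*p + z)/(-4*p + z)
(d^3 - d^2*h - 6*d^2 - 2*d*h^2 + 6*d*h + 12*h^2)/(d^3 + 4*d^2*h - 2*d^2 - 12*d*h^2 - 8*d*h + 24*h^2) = (d^2 + d*h - 6*d - 6*h)/(d^2 + 6*d*h - 2*d - 12*h)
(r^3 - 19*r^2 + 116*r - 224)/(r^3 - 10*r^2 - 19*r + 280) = (r - 4)/(r + 5)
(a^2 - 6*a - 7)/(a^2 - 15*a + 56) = (a + 1)/(a - 8)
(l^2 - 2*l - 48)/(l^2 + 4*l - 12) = (l - 8)/(l - 2)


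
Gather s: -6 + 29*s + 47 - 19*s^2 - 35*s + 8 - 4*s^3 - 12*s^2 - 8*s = -4*s^3 - 31*s^2 - 14*s + 49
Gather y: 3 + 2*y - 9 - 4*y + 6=-2*y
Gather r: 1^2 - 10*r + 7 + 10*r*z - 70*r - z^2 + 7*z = r*(10*z - 80) - z^2 + 7*z + 8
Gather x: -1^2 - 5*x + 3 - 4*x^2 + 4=-4*x^2 - 5*x + 6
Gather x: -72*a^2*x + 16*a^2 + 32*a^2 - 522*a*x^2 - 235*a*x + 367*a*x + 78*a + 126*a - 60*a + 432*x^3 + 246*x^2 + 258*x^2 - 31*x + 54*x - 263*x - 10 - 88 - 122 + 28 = 48*a^2 + 144*a + 432*x^3 + x^2*(504 - 522*a) + x*(-72*a^2 + 132*a - 240) - 192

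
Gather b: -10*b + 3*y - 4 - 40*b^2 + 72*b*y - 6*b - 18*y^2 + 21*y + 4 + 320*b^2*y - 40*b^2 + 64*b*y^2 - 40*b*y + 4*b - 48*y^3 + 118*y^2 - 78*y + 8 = b^2*(320*y - 80) + b*(64*y^2 + 32*y - 12) - 48*y^3 + 100*y^2 - 54*y + 8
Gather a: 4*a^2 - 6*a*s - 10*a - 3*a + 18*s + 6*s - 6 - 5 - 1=4*a^2 + a*(-6*s - 13) + 24*s - 12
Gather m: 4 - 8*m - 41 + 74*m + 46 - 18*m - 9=48*m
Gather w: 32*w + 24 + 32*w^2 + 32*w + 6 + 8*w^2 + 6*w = 40*w^2 + 70*w + 30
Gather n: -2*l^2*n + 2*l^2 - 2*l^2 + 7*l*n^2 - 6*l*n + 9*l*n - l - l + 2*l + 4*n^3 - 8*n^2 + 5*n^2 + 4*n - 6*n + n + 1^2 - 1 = 4*n^3 + n^2*(7*l - 3) + n*(-2*l^2 + 3*l - 1)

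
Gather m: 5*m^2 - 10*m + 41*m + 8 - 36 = 5*m^2 + 31*m - 28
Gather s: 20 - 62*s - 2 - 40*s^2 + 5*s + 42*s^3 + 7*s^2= 42*s^3 - 33*s^2 - 57*s + 18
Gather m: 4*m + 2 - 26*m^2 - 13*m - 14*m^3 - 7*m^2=-14*m^3 - 33*m^2 - 9*m + 2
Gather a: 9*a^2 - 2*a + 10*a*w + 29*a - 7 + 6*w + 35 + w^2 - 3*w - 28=9*a^2 + a*(10*w + 27) + w^2 + 3*w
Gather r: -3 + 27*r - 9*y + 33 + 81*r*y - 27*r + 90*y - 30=81*r*y + 81*y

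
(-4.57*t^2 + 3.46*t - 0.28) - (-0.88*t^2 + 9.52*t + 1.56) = -3.69*t^2 - 6.06*t - 1.84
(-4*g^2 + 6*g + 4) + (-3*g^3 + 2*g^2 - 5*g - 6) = -3*g^3 - 2*g^2 + g - 2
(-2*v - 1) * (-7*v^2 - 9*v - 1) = 14*v^3 + 25*v^2 + 11*v + 1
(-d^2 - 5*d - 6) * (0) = 0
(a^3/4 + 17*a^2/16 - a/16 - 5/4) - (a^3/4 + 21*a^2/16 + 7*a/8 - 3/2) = -a^2/4 - 15*a/16 + 1/4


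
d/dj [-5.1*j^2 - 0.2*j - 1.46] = -10.2*j - 0.2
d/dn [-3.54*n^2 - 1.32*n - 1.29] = -7.08*n - 1.32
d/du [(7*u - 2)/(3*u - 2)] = -8/(3*u - 2)^2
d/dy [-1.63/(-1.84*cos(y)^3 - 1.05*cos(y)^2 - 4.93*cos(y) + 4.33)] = (8.9976*cos(y)^2 + 3.423*cos(y) + 8.0359)*sin(y)/(1.84*cos(y)^3 + 1.05*cos(y)^2 + 4.93*cos(y) - 4.33)^2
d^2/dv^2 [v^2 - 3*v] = 2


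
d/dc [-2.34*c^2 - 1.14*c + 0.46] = -4.68*c - 1.14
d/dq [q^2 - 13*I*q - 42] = 2*q - 13*I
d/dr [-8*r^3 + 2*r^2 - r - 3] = -24*r^2 + 4*r - 1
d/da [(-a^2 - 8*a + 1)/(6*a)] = (-a^2 - 1)/(6*a^2)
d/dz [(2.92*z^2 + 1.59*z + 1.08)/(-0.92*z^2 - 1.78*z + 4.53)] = (-3.7348*z^2 + 28.4424*z + 9.1251)/(0.8464*z^4 + 3.2752*z^3 - 5.1668*z^2 - 16.1268*z + 20.5209)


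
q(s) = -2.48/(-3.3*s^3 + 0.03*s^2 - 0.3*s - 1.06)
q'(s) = -2.48*(9.9*s^2 - 0.06*s + 0.3)/(-3.3*s^3 + 0.03*s^2 - 0.3*s - 1.06)^2 = (-24.552*s^2 + 0.1488*s - 0.744)/(3.3*s^3 - 0.03*s^2 + 0.3*s + 1.06)^2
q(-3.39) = -0.02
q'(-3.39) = -0.02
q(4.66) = 0.01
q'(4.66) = -0.00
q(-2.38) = -0.06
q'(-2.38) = -0.07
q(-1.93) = -0.11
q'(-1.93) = -0.17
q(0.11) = 2.26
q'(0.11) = -0.85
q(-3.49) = -0.02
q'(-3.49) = -0.02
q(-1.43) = -0.27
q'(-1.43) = -0.62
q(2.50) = 0.05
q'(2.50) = -0.05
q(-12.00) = -0.00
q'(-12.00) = -0.00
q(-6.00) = -0.00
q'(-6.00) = -0.00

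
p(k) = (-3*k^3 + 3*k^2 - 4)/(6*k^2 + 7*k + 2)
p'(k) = (-12*k - 7)*(-3*k^3 + 3*k^2 - 4)/(6*k^2 + 7*k + 2)^2 + (-9*k^2 + 6*k)/(6*k^2 + 7*k + 2) = (-18*k^4 - 42*k^3 + 3*k^2 + 60*k + 28)/(36*k^4 + 84*k^3 + 73*k^2 + 28*k + 4)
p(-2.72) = 2.87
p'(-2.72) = -0.34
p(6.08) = -2.13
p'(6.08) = -0.47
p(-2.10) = 2.69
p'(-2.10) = -0.24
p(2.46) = -0.55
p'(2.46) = -0.35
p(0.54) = -0.48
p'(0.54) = 0.94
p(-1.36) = 2.54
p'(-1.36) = -0.31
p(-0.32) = -9.60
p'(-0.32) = 73.44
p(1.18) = -0.26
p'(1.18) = -0.00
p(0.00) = -2.00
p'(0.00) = 7.00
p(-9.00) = 5.71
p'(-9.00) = -0.49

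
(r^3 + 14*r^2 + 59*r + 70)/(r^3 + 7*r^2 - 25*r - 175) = (r + 2)/(r - 5)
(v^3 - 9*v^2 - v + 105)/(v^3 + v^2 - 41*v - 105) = (v - 5)/(v + 5)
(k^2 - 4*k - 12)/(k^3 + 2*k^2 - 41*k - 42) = (k + 2)/(k^2 + 8*k + 7)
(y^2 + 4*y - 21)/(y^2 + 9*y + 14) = (y - 3)/(y + 2)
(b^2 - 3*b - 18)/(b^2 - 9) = (b - 6)/(b - 3)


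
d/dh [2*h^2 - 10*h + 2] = 4*h - 10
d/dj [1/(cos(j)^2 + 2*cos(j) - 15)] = 2*(cos(j) + 1)*sin(j)/(cos(j)^2 + 2*cos(j) - 15)^2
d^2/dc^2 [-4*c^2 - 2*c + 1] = -8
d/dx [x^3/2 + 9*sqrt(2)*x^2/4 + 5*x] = 3*x^2/2 + 9*sqrt(2)*x/2 + 5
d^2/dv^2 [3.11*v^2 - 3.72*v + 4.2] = 6.22000000000000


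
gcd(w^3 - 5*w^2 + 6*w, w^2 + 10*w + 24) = 1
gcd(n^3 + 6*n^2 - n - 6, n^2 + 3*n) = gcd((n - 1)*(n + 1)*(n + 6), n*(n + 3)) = 1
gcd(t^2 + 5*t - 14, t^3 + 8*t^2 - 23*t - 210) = t + 7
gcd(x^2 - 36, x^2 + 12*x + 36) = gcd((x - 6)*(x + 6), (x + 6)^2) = x + 6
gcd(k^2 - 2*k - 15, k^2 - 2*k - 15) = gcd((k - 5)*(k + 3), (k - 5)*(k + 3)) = k^2 - 2*k - 15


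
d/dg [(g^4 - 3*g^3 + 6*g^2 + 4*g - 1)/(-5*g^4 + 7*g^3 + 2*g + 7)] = 2*(-4*g^6 + 30*g^5 + 12*g^4 - 30*g^3 - 15*g^2 + 42*g + 15)/(25*g^8 - 70*g^7 + 49*g^6 - 20*g^5 - 42*g^4 + 98*g^3 + 4*g^2 + 28*g + 49)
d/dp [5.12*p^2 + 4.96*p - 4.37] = 10.24*p + 4.96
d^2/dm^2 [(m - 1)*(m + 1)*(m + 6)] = 6*m + 12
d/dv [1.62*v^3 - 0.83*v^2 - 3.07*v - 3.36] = 4.86*v^2 - 1.66*v - 3.07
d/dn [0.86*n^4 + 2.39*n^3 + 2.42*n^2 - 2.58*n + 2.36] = 3.44*n^3 + 7.17*n^2 + 4.84*n - 2.58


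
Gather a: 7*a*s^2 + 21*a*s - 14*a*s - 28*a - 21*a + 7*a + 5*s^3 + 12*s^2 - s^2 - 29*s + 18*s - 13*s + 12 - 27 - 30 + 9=a*(7*s^2 + 7*s - 42) + 5*s^3 + 11*s^2 - 24*s - 36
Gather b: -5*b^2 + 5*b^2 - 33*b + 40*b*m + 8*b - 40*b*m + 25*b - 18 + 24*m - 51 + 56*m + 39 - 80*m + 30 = 0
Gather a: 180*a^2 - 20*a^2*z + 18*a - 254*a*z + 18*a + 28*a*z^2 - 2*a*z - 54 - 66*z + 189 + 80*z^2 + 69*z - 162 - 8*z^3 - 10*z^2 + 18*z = a^2*(180 - 20*z) + a*(28*z^2 - 256*z + 36) - 8*z^3 + 70*z^2 + 21*z - 27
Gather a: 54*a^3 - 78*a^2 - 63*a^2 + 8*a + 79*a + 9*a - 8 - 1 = 54*a^3 - 141*a^2 + 96*a - 9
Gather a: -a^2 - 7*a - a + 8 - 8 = -a^2 - 8*a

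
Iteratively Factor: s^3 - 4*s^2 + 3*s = (s - 1)*(s^2 - 3*s) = (s - 3)*(s - 1)*(s)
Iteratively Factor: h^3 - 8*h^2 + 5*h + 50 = (h - 5)*(h^2 - 3*h - 10) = (h - 5)^2*(h + 2)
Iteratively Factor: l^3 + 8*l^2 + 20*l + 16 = (l + 2)*(l^2 + 6*l + 8) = (l + 2)*(l + 4)*(l + 2)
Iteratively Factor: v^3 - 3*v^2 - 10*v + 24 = (v - 4)*(v^2 + v - 6) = (v - 4)*(v + 3)*(v - 2)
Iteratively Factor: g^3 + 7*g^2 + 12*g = (g + 4)*(g^2 + 3*g) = g*(g + 4)*(g + 3)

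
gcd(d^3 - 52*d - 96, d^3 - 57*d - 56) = d - 8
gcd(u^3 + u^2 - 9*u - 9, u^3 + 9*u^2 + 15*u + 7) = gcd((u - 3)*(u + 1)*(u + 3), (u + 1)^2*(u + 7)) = u + 1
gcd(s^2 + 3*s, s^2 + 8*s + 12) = 1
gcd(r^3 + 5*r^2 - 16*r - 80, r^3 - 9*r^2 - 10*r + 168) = r + 4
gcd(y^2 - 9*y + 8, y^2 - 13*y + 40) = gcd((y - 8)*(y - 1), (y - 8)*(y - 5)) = y - 8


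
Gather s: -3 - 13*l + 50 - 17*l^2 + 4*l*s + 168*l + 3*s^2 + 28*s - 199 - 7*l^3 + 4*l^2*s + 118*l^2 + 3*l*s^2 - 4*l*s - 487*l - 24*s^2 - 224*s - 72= -7*l^3 + 101*l^2 - 332*l + s^2*(3*l - 21) + s*(4*l^2 - 196) - 224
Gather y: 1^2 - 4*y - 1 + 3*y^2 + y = 3*y^2 - 3*y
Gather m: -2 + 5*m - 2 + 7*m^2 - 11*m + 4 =7*m^2 - 6*m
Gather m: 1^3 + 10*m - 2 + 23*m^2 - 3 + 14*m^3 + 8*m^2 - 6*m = 14*m^3 + 31*m^2 + 4*m - 4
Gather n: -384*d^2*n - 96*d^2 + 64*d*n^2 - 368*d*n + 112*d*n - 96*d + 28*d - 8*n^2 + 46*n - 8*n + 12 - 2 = -96*d^2 - 68*d + n^2*(64*d - 8) + n*(-384*d^2 - 256*d + 38) + 10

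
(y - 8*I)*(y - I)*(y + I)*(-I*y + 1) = -I*y^4 - 7*y^3 - 9*I*y^2 - 7*y - 8*I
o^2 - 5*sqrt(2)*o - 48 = (o - 8*sqrt(2))*(o + 3*sqrt(2))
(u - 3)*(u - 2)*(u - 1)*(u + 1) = u^4 - 5*u^3 + 5*u^2 + 5*u - 6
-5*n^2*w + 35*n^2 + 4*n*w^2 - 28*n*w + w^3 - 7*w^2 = (-n + w)*(5*n + w)*(w - 7)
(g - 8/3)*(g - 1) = g^2 - 11*g/3 + 8/3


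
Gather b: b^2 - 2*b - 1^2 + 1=b^2 - 2*b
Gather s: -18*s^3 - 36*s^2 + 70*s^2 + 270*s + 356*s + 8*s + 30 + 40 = -18*s^3 + 34*s^2 + 634*s + 70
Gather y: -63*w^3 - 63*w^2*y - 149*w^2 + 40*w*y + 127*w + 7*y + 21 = -63*w^3 - 149*w^2 + 127*w + y*(-63*w^2 + 40*w + 7) + 21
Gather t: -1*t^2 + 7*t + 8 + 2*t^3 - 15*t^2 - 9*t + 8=2*t^3 - 16*t^2 - 2*t + 16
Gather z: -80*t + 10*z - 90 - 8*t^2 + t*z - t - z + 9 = -8*t^2 - 81*t + z*(t + 9) - 81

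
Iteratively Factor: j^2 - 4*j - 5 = (j - 5)*(j + 1)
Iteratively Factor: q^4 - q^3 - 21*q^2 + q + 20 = (q + 1)*(q^3 - 2*q^2 - 19*q + 20) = (q - 5)*(q + 1)*(q^2 + 3*q - 4) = (q - 5)*(q - 1)*(q + 1)*(q + 4)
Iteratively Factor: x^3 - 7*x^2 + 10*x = (x - 2)*(x^2 - 5*x) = x*(x - 2)*(x - 5)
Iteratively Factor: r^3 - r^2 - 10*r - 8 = (r + 1)*(r^2 - 2*r - 8) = (r + 1)*(r + 2)*(r - 4)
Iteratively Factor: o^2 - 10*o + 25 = (o - 5)*(o - 5)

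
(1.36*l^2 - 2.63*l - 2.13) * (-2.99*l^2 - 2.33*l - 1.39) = -4.0664*l^4 + 4.6949*l^3 + 10.6062*l^2 + 8.6186*l + 2.9607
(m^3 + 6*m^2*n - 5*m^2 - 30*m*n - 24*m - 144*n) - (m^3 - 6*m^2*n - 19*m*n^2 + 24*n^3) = 12*m^2*n - 5*m^2 + 19*m*n^2 - 30*m*n - 24*m - 24*n^3 - 144*n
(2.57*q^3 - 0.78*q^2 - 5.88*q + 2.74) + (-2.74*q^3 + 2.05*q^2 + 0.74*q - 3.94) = -0.17*q^3 + 1.27*q^2 - 5.14*q - 1.2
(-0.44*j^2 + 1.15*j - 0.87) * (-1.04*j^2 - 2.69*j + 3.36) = 0.4576*j^4 - 0.0124*j^3 - 3.6671*j^2 + 6.2043*j - 2.9232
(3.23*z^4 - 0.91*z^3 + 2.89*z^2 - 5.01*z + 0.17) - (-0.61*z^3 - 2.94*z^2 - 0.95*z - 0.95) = 3.23*z^4 - 0.3*z^3 + 5.83*z^2 - 4.06*z + 1.12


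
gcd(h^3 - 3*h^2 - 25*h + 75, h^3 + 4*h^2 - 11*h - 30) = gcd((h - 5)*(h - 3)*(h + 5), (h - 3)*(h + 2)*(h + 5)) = h^2 + 2*h - 15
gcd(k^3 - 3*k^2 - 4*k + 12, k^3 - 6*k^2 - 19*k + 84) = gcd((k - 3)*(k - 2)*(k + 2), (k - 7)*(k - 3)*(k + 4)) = k - 3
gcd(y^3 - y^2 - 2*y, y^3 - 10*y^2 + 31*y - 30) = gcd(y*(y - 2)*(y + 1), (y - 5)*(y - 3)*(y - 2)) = y - 2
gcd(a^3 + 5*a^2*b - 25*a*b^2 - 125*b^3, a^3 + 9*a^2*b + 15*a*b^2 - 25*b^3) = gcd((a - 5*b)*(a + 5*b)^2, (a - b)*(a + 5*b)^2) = a^2 + 10*a*b + 25*b^2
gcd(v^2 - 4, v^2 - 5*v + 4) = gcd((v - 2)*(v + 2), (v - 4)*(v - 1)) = 1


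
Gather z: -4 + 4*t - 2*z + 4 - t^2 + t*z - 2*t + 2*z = -t^2 + t*z + 2*t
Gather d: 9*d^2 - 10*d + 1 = 9*d^2 - 10*d + 1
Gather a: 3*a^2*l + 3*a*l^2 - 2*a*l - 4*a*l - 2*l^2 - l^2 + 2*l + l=3*a^2*l + a*(3*l^2 - 6*l) - 3*l^2 + 3*l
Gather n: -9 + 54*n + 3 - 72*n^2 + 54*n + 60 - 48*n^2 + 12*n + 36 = -120*n^2 + 120*n + 90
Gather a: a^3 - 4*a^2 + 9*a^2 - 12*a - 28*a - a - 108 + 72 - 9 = a^3 + 5*a^2 - 41*a - 45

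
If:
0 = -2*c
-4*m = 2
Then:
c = 0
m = -1/2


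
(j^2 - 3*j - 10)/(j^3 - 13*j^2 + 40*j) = (j + 2)/(j*(j - 8))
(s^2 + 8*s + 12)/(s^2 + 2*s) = (s + 6)/s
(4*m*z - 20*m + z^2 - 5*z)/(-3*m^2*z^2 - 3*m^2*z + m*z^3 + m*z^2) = (-4*m*z + 20*m - z^2 + 5*z)/(m*z*(3*m*z + 3*m - z^2 - z))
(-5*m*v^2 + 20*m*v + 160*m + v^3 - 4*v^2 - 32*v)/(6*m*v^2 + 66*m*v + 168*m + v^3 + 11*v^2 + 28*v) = (-5*m*v + 40*m + v^2 - 8*v)/(6*m*v + 42*m + v^2 + 7*v)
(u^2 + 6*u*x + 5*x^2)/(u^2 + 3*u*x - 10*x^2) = (-u - x)/(-u + 2*x)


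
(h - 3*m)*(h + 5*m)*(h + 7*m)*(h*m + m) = h^4*m + 9*h^3*m^2 + h^3*m - h^2*m^3 + 9*h^2*m^2 - 105*h*m^4 - h*m^3 - 105*m^4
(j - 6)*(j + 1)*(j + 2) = j^3 - 3*j^2 - 16*j - 12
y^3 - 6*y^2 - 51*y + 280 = (y - 8)*(y - 5)*(y + 7)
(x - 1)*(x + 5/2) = x^2 + 3*x/2 - 5/2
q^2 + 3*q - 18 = (q - 3)*(q + 6)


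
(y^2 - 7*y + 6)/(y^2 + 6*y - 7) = (y - 6)/(y + 7)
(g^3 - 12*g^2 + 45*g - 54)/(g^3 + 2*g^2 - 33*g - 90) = (g^2 - 6*g + 9)/(g^2 + 8*g + 15)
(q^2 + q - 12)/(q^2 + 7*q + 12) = (q - 3)/(q + 3)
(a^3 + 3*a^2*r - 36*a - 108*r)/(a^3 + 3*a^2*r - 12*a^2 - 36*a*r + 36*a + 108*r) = (a + 6)/(a - 6)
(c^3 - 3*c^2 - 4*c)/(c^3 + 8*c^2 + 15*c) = (c^2 - 3*c - 4)/(c^2 + 8*c + 15)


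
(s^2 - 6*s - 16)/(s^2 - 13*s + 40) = (s + 2)/(s - 5)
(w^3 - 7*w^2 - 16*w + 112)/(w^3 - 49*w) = (w^2 - 16)/(w*(w + 7))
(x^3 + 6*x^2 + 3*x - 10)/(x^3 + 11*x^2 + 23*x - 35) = (x + 2)/(x + 7)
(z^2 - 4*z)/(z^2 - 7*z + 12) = z/(z - 3)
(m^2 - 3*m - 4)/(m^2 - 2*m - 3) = (m - 4)/(m - 3)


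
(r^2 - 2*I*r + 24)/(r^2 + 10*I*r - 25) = (r^2 - 2*I*r + 24)/(r^2 + 10*I*r - 25)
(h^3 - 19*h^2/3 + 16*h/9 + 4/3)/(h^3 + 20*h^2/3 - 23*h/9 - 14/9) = (h - 6)/(h + 7)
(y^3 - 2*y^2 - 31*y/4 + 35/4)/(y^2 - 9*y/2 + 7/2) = y + 5/2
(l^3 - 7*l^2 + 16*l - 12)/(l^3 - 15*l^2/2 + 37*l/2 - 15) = 2*(l - 2)/(2*l - 5)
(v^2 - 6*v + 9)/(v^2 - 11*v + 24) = (v - 3)/(v - 8)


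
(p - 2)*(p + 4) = p^2 + 2*p - 8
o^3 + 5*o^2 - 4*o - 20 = (o - 2)*(o + 2)*(o + 5)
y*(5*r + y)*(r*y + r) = 5*r^2*y^2 + 5*r^2*y + r*y^3 + r*y^2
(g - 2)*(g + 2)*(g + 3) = g^3 + 3*g^2 - 4*g - 12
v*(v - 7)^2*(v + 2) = v^4 - 12*v^3 + 21*v^2 + 98*v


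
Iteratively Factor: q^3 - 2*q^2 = (q - 2)*(q^2) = q*(q - 2)*(q)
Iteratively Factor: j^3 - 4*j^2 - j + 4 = (j - 1)*(j^2 - 3*j - 4) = (j - 4)*(j - 1)*(j + 1)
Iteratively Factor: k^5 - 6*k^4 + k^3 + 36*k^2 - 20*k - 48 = (k - 3)*(k^4 - 3*k^3 - 8*k^2 + 12*k + 16) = (k - 3)*(k + 1)*(k^3 - 4*k^2 - 4*k + 16) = (k - 3)*(k + 1)*(k + 2)*(k^2 - 6*k + 8) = (k - 4)*(k - 3)*(k + 1)*(k + 2)*(k - 2)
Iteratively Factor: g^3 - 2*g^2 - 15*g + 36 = (g + 4)*(g^2 - 6*g + 9) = (g - 3)*(g + 4)*(g - 3)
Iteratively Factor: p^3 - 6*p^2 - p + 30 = (p - 5)*(p^2 - p - 6) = (p - 5)*(p - 3)*(p + 2)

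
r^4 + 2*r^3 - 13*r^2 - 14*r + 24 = (r - 3)*(r - 1)*(r + 2)*(r + 4)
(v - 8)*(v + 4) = v^2 - 4*v - 32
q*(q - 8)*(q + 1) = q^3 - 7*q^2 - 8*q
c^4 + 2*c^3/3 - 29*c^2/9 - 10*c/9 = c*(c - 5/3)*(c + 1/3)*(c + 2)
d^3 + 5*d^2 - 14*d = d*(d - 2)*(d + 7)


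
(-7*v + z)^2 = 49*v^2 - 14*v*z + z^2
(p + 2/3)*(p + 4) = p^2 + 14*p/3 + 8/3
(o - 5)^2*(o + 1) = o^3 - 9*o^2 + 15*o + 25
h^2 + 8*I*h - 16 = (h + 4*I)^2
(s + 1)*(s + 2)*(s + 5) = s^3 + 8*s^2 + 17*s + 10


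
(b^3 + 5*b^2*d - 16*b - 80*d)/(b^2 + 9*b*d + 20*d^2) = (b^2 - 16)/(b + 4*d)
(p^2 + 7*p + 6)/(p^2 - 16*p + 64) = (p^2 + 7*p + 6)/(p^2 - 16*p + 64)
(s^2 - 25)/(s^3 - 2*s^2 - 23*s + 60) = (s - 5)/(s^2 - 7*s + 12)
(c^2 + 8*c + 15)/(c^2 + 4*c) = (c^2 + 8*c + 15)/(c*(c + 4))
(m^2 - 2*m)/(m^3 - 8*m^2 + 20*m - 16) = m/(m^2 - 6*m + 8)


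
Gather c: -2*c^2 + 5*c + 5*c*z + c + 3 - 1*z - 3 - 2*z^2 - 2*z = -2*c^2 + c*(5*z + 6) - 2*z^2 - 3*z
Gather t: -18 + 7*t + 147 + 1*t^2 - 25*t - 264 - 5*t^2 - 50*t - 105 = -4*t^2 - 68*t - 240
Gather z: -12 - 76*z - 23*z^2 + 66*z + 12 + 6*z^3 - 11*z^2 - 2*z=6*z^3 - 34*z^2 - 12*z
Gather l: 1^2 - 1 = 0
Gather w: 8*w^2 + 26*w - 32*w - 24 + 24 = 8*w^2 - 6*w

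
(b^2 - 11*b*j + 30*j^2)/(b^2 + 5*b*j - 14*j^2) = (b^2 - 11*b*j + 30*j^2)/(b^2 + 5*b*j - 14*j^2)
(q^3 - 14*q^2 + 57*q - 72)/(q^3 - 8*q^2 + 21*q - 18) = (q - 8)/(q - 2)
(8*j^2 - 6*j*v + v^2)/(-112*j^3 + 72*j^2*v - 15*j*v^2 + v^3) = (-2*j + v)/(28*j^2 - 11*j*v + v^2)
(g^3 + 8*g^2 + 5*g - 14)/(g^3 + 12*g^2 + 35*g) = (g^2 + g - 2)/(g*(g + 5))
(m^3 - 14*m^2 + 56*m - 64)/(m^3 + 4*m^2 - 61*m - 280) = (m^2 - 6*m + 8)/(m^2 + 12*m + 35)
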